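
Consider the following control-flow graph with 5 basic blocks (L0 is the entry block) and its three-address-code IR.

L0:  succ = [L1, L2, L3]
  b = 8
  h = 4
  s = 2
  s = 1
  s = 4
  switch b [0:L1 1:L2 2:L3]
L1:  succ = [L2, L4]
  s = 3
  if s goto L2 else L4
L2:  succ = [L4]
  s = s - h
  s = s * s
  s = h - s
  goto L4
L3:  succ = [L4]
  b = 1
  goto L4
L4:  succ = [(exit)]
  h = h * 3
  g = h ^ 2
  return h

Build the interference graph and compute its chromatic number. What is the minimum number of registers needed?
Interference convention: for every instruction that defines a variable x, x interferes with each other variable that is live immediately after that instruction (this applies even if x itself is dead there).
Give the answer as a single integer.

Block summaries:
  L0 def {b,h,s} use ∅
  L1 def {s} use ∅
  L2 def {s} use {h,s}
  L3 def {b} use ∅
  L4 def {g,h} use {h}

Liveness:
  L0: in=∅ out={h,s}
  L1: in={h} out={h,s}
  L2: in={h,s} out={h}
  L3: in={h} out={h}
  L4: in={h} out=∅

Conflict graph:
  b: {h,s}
  g: {h}
  h: {b,g,s}
  s: {b,h}

Colouring:
  lower bound: {b,h,s} mutually conflict ⇒ χ ≥ 3
  3-colouring: R0={h}  R1={b,g}  R2={s}
  χ = 3

Answer: 3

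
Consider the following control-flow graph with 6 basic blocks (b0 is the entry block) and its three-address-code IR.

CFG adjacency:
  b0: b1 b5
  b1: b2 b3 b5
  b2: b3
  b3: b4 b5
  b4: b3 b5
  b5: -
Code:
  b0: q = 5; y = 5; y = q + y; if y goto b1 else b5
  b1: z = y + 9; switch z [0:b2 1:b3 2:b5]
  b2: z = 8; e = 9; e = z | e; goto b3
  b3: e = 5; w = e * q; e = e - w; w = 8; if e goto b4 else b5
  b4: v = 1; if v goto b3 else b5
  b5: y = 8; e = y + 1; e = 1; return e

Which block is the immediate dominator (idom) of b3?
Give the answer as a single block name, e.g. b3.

Answer: b1

Derivation:
idom tree: b1←b0 b2←b1 b3←b1 b4←b3 b5←b0
Dom at joins:
  b3: preds {b1,b2,b4}: {b0,b1} ∩ {b0,b1,b2} ∩ {b0,b1,b3,b4} = {b0,b1}; idom=b1
  b5: preds {b0,b1,b3,b4}: {b0} ∩ {b0,b1} ∩ {b0,b1,b3} ∩ {b0,b1,b3,b4} = {b0}; idom=b0

idom(b3) = b1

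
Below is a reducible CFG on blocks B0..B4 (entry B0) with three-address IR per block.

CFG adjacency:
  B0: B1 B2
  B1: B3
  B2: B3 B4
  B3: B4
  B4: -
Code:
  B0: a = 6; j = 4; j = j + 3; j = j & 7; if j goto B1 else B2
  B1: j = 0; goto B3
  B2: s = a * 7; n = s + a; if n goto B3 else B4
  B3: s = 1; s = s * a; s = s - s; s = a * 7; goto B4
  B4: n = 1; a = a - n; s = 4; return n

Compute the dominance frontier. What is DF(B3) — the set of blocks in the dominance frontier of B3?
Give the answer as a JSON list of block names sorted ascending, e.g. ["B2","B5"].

Answer: ["B4"]

Working:
idom tree: B1←B0 B2←B0 B3←B0 B4←B0
Join-block Dom:
  B3: preds {B1,B2}: {B0,B1} ∩ {B0,B2} = {B0}; idom=B0
  B4: preds {B2,B3}: {B0,B2} ∩ {B0,B3} = {B0}; idom=B0

DF walk-up:
  join B3 pred B1: B1 stop@B0
  join B3 pred B2: B2 stop@B0
  join B4 pred B2: B2 stop@B0
  join B4 pred B3: B3 stop@B0
  DF(B0)=∅
  DF(B1)={B3}
  DF(B2)={B3,B4}
  DF(B3)={B4}
  DF(B4)=∅

DF(B3) = ["B4"]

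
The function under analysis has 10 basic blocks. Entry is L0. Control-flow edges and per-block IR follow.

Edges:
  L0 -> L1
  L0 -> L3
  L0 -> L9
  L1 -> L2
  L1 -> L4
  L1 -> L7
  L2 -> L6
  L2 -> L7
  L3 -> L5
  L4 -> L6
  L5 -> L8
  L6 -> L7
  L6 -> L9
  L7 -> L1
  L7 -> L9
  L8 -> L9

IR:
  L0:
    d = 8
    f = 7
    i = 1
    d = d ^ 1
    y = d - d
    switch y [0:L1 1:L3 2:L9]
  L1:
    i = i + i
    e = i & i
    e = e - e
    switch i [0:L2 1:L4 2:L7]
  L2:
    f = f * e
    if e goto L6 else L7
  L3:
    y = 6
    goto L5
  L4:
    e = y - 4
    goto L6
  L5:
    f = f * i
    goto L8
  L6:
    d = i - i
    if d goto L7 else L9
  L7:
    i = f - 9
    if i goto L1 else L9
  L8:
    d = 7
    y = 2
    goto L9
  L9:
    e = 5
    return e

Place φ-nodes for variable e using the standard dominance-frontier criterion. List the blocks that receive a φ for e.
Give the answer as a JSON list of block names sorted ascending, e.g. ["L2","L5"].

idom tree: L1←L0 L2←L1 L3←L0 L4←L1 L5←L3 L6←L1 L7←L1 L8←L5 L9←L0
Join-block Dom:
  L1: preds {L0,L7}: {L0} ∩ {L0,L1,L7} = {L0}; idom=L0
  L6: preds {L2,L4}: {L0,L1,L2} ∩ {L0,L1,L4} = {L0,L1}; idom=L1
  L7: preds {L1,L2,L6}: {L0,L1} ∩ {L0,L1,L2} ∩ {L0,L1,L6} = {L0,L1}; idom=L1
  L9: preds {L0,L6,L7,L8}: {L0} ∩ {L0,L1,L6} ∩ {L0,L1,L7} ∩ {L0,L3,L5,L8} = {L0}; idom=L0

DF derivation:
  L1←L0: walk · to L0
  L1←L7: walk L7→L1 to L0
  L6←L2: walk L2 to L1
  L6←L4: walk L4 to L1
  L7←L1: walk · to L1
  L7←L2: walk L2 to L1
  L7←L6: walk L6 to L1
  L9←L0: walk · to L0
  L9←L6: walk L6→L1 to L0
  L9←L7: walk L7→L1 to L0
  L9←L8: walk L8→L5→L3 to L0
  L0: DF=∅
  L1: DF={L1,L9}
  L2: DF={L6,L7}
  L3: DF={L9}
  L4: DF={L6}
  L5: DF={L9}
  L6: DF={L7,L9}
  L7: DF={L1,L9}
  L8: DF={L9}
  L9: DF=∅

φ for e: defs {L1,L4,L9}
  DF⁺ = {L1,L6,L7,L9}

Answer: ["L1", "L6", "L7", "L9"]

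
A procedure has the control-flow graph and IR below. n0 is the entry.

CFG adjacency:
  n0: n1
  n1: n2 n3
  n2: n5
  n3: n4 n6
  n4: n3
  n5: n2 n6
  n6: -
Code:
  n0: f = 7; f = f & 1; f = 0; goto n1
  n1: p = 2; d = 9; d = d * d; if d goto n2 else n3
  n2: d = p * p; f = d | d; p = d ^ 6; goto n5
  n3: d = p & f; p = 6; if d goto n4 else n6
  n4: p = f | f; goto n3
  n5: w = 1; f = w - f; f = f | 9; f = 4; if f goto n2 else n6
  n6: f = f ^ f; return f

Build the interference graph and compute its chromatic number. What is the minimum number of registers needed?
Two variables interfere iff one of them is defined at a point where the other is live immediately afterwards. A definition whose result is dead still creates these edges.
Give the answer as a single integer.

Per-block:
  n0: {f} / ∅
  n1: {d,p} / ∅
  n2: {d,f,p} / {p}
  n3: {d,p} / {f,p}
  n4: {p} / {f}
  n5: {f,w} / {f}
  n6: {f} / {f}

Backward fixpoint:
  n0: in=∅ out={f}
  n1: in={f} out={f,p}
  n2: in={p} out={f,p}
  n3: in={f,p} out={f}
  n4: in={f} out={f,p}
  n5: in={f,p} out={f,p}
  n6: in={f} out=∅

Interference:
  d — {f,p}
  f — {d,p,w}
  p — {d,f,w}
  w — {f,p}

Chromatic number:
  clique {d,f,p} ⇒ need ≥ 3
  3-colouring: c0={f}  c1={p}  c2={d,w}
  χ = 3

Answer: 3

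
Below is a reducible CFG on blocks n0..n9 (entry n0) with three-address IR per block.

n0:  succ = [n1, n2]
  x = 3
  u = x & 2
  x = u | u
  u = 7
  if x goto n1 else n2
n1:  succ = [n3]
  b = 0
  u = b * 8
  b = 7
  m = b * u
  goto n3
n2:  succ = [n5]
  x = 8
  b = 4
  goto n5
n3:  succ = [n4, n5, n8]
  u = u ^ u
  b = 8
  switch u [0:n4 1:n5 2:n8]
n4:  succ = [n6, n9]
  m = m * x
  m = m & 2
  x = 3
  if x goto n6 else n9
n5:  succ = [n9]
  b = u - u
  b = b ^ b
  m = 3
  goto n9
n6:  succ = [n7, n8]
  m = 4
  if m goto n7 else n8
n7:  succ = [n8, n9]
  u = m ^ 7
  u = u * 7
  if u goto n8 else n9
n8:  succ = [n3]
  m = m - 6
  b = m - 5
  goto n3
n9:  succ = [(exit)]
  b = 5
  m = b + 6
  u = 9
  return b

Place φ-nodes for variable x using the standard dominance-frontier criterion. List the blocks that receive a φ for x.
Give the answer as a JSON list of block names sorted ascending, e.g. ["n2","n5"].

Answer: ["n3", "n5", "n8", "n9"]

Working:
idom tree: n1←n0 n2←n0 n3←n1 n4←n3 n5←n0 n6←n4 n7←n6 n8←n3 n9←n0
Dom∩ at merges:
  n3: preds {n1,n8}: {n0,n1} ∩ {n0,n1,n3,n8} = {n0,n1}; idom=n1
  n5: preds {n2,n3}: {n0,n2} ∩ {n0,n1,n3} = {n0}; idom=n0
  n8: preds {n3,n6,n7}: {n0,n1,n3} ∩ {n0,n1,n3,n4,n6} ∩ {n0,n1,n3,n4,n6,n7} = {n0,n1,n3}; idom=n3
  n9: preds {n4,n5,n7}: {n0,n1,n3,n4} ∩ {n0,n5} ∩ {n0,n1,n3,n4,n6,n7} = {n0}; idom=n0

DF walk-up:
  join n3 pred n1: · stop@n1
  join n3 pred n8: n8→n3 stop@n1
  join n5 pred n2: n2 stop@n0
  join n5 pred n3: n3→n1 stop@n0
  join n8 pred n3: · stop@n3
  join n8 pred n6: n6→n4 stop@n3
  join n8 pred n7: n7→n6→n4 stop@n3
  join n9 pred n4: n4→n3→n1 stop@n0
  join n9 pred n5: n5 stop@n0
  join n9 pred n7: n7→n6→n4→n3→n1 stop@n0
  n0 → ∅
  n1 → {n5,n9}
  n2 → {n5}
  n3 → {n3,n5,n9}
  n4 → {n8,n9}
  n5 → {n9}
  n6 → {n8,n9}
  n7 → {n8,n9}
  n8 → {n3}
  n9 → ∅

φ for x: defs {n0,n2,n4}
  DF⁺ = {n3,n5,n8,n9}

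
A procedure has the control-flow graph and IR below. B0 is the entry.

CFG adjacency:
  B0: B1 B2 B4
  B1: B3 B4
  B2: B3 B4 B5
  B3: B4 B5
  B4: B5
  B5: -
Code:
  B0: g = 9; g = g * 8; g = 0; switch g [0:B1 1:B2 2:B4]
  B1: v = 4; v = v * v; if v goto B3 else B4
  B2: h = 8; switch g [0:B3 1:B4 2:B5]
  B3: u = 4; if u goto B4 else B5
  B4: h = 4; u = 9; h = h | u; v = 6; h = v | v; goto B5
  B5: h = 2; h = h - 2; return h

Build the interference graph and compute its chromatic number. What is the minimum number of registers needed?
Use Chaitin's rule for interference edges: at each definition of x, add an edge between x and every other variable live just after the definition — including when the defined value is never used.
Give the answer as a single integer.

Answer: 2

Analysis:
def/use:
  B0: def={g} ue=∅
  B1: def={v} ue=∅
  B2: def={h} ue={g}
  B3: def={u} ue=∅
  B4: def={h,u,v} ue=∅
  B5: def={h} ue=∅

Live sets:
  B0 li=∅ lo={g}
  B1 li=∅ lo=∅
  B2 li={g} lo=∅
  B3 li=∅ lo=∅
  B4 li=∅ lo=∅
  B5 li=∅ lo=∅

Conflict graph:
  g — {h}
  h — {g,u}
  u — {h}
  v — ∅

Registers:
  clique {g,h} ⇒ need ≥ 2
  2-colouring: c0={h,v}  c1={g,u}
  χ = 2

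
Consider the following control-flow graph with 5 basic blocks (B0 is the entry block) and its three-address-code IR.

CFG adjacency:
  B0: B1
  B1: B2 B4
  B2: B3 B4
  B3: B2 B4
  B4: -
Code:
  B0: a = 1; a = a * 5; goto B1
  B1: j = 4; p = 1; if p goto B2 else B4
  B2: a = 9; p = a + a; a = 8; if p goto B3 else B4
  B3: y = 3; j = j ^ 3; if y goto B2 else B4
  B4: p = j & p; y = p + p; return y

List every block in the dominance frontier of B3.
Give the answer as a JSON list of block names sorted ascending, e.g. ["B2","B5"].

idom tree: B1←B0 B2←B1 B3←B2 B4←B1
Dom∩ at merges:
  B2: preds {B1,B3}: {B0,B1} ∩ {B0,B1,B2,B3} = {B0,B1}; idom=B1
  B4: preds {B1,B2,B3}: {B0,B1} ∩ {B0,B1,B2} ∩ {B0,B1,B2,B3} = {B0,B1}; idom=B1

DF derivation:
  B2←B1: walk · to B1
  B2←B3: walk B3→B2 to B1
  B4←B1: walk · to B1
  B4←B2: walk B2 to B1
  B4←B3: walk B3→B2 to B1
  B0: DF=∅
  B1: DF=∅
  B2: DF={B2,B4}
  B3: DF={B2,B4}
  B4: DF=∅

DF(B3) = ["B2", "B4"]

Answer: ["B2", "B4"]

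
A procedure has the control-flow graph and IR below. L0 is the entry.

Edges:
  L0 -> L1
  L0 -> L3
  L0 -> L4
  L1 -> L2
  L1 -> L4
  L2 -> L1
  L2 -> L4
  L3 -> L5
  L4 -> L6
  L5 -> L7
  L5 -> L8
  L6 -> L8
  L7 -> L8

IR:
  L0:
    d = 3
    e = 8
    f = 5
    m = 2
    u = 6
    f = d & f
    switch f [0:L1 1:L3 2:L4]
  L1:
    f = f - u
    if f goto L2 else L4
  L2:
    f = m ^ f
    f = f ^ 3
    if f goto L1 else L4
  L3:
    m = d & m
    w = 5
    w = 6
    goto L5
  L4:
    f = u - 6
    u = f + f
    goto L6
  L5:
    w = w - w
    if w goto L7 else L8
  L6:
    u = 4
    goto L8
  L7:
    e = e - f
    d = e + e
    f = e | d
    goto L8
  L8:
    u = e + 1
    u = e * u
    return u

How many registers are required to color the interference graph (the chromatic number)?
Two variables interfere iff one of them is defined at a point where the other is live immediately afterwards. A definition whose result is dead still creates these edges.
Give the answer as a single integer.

Answer: 5

Analysis:
Block summaries:
  L0 def {d,e,f,m,u} use ∅
  L1 def {f} use {f,u}
  L2 def {f} use {f,m}
  L3 def {m,w} use {d,m}
  L4 def {f,u} use {u}
  L5 def {w} use {w}
  L6 def {u} use ∅
  L7 def {d,e,f} use {e,f}
  L8 def {u} use {e}

Liveness:
  live L0: ∅→{d,e,f,m,u}
  live L1: {e,f,m,u}→{e,f,m,u}
  live L2: {e,f,m,u}→{e,f,m,u}
  live L3: {d,e,f,m}→{e,f,w}
  live L4: {e,u}→{e}
  live L5: {e,f,w}→{e,f}
  live L6: {e}→{e}
  live L7: {e,f}→{e}
  live L8: {e}→∅

Conflict graph:
  d↔{e,f,m,u}
  e↔{d,f,m,u,w}
  f↔{d,e,m,u,w}
  m↔{d,e,f,u}
  u↔{d,e,f,m}
  w↔{e,f}

Registers:
  {d,e,f,m,u} pairwise interfere (5-clique) ⇒ χ ≥ 5
  assign d→c2 e→c0 f→c1 m→c3 u→c4 w→c2 — no edge inside a register ⇒ χ ≤ 5
  χ = 5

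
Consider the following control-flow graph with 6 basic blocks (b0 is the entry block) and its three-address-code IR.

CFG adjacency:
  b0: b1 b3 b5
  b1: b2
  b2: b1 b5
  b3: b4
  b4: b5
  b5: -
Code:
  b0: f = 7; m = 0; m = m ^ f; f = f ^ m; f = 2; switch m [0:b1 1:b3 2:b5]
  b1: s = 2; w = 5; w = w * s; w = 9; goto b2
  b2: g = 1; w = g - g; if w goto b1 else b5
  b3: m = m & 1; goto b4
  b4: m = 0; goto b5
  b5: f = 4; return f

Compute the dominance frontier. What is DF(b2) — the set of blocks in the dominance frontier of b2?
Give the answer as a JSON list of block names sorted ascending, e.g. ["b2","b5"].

Answer: ["b1", "b5"]

Analysis:
idom tree: b1←b0 b2←b1 b3←b0 b4←b3 b5←b0
Dom∩ at merges:
  b1: preds {b0,b2}: {b0} ∩ {b0,b1,b2} = {b0}; idom=b0
  b5: preds {b0,b2,b4}: {b0} ∩ {b0,b1,b2} ∩ {b0,b3,b4} = {b0}; idom=b0

Frontier:
  b1←b0: walk · to b0
  b1←b2: walk b2→b1 to b0
  b5←b0: walk · to b0
  b5←b2: walk b2→b1 to b0
  b5←b4: walk b4→b3 to b0
  b0 → ∅
  b1 → {b1,b5}
  b2 → {b1,b5}
  b3 → {b5}
  b4 → {b5}
  b5 → ∅

DF(b2) = ["b1", "b5"]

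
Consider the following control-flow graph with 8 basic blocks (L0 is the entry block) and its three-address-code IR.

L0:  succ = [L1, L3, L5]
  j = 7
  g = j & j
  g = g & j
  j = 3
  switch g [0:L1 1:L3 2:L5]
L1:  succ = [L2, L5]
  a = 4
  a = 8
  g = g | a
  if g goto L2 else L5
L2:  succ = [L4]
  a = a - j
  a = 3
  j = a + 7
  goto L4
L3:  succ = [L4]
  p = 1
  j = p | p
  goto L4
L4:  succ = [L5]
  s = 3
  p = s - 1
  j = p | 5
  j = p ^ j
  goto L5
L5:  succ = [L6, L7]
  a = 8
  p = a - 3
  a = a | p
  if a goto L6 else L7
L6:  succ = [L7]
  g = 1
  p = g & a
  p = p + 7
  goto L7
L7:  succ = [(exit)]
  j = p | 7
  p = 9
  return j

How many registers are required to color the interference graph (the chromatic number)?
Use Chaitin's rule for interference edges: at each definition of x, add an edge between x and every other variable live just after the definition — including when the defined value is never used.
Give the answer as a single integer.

Answer: 3

Analysis:
def/use:
  L0 def {g,j} use ∅
  L1 def {a,g} use {g}
  L2 def {a,j} use {a,j}
  L3 def {j,p} use ∅
  L4 def {j,p,s} use ∅
  L5 def {a,p} use ∅
  L6 def {g,p} use {a}
  L7 def {j,p} use {p}

Liveness:
  L0: in=∅ out={g,j}
  L1: in={g,j} out={a,j}
  L2: in={a,j} out=∅
  L3: in=∅ out=∅
  L4: in=∅ out=∅
  L5: in=∅ out={a,p}
  L6: in={a} out={p}
  L7: in={p} out=∅

Interference:
  a↔{g,j,p}
  g↔{a,j}
  j↔{a,g,p}
  p↔{a,j}
  s↔∅

Registers:
  lower bound: {a,g,j} mutually conflict ⇒ χ ≥ 3
  assign a→R0 g→R2 j→R1 p→R2 s→R0 — no edge inside a register ⇒ χ ≤ 3
  χ = 3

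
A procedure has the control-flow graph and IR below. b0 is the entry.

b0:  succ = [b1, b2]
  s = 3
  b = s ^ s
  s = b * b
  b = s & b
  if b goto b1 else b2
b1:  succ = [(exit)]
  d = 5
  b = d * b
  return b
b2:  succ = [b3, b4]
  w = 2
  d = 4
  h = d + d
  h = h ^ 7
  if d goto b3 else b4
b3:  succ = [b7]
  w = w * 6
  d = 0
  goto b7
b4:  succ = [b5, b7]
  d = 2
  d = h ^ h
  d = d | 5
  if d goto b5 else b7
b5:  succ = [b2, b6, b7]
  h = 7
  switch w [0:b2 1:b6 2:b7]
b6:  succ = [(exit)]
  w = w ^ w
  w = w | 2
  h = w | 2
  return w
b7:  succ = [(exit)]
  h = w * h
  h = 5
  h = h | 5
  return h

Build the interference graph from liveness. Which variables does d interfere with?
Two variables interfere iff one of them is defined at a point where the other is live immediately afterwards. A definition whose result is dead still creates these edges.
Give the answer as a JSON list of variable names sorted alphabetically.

def/use:
  b0: {b,s} / ∅
  b1: {b,d} / {b}
  b2: {d,h,w} / ∅
  b3: {d,w} / {w}
  b4: {d} / {h}
  b5: {h} / {w}
  b6: {h,w} / {w}
  b7: {h} / {h,w}

Live sets:
  live b0: ∅→{b}
  live b1: {b}→∅
  live b2: ∅→{h,w}
  live b3: {h,w}→{h,w}
  live b4: {h,w}→{h,w}
  live b5: {w}→{h,w}
  live b6: {w}→∅
  live b7: {h,w}→∅

Conflict graph:
  b: {d,s}
  d: {b,h,w}
  h: {d,w}
  s: {b}
  w: {d,h}

N(d) = ["b", "h", "w"]

Answer: ["b", "h", "w"]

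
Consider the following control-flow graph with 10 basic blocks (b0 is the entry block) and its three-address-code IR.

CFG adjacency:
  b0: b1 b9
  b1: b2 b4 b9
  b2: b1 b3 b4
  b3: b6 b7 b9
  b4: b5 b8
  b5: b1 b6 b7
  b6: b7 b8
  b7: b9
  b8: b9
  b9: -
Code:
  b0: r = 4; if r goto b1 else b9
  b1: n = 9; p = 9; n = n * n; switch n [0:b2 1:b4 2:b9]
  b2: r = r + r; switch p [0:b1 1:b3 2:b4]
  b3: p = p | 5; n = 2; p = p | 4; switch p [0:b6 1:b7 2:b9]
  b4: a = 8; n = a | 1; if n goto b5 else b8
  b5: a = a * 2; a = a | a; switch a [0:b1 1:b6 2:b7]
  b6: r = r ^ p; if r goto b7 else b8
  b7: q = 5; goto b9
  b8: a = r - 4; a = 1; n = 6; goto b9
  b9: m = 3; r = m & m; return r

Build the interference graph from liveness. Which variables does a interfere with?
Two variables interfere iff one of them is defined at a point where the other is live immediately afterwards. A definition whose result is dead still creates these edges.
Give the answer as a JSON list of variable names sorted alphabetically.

Block summaries:
  b0: {r} / ∅
  b1: {n,p} / ∅
  b2: {r} / {p,r}
  b3: {n,p} / {p}
  b4: {a,n} / ∅
  b5: {a} / {a}
  b6: {r} / {p,r}
  b7: {q} / ∅
  b8: {a,n} / {r}
  b9: {m,r} / ∅

Liveness:
  b0 li=∅ lo={r}
  b1 li={r} lo={p,r}
  b2 li={p,r} lo={p,r}
  b3 li={p,r} lo={p,r}
  b4 li={p,r} lo={a,p,r}
  b5 li={a,p,r} lo={p,r}
  b6 li={p,r} lo={r}
  b7 li=∅ lo=∅
  b8 li={r} lo=∅
  b9 li=∅ lo=∅

Conflict graph:
  a: {n,p,r}
  m: ∅
  n: {a,p,r}
  p: {a,n,r}
  q: ∅
  r: {a,n,p}

N(a) = ["n", "p", "r"]

Answer: ["n", "p", "r"]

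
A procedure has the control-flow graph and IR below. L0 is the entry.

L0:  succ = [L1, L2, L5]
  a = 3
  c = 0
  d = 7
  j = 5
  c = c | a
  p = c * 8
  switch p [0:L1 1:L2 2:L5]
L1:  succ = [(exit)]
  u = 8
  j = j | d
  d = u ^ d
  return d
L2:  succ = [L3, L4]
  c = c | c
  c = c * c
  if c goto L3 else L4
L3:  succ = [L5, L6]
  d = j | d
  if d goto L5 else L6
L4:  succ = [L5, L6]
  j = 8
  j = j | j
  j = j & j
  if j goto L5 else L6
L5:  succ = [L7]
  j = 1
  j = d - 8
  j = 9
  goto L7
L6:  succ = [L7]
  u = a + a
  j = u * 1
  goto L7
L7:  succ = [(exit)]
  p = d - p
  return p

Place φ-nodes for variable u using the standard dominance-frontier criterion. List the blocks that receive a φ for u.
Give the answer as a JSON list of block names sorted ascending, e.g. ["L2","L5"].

idom tree: L1←L0 L2←L0 L3←L2 L4←L2 L5←L0 L6←L2 L7←L0
Dom∩ at merges:
  L5: preds {L0,L3,L4}: {L0} ∩ {L0,L2,L3} ∩ {L0,L2,L4} = {L0}; idom=L0
  L6: preds {L3,L4}: {L0,L2,L3} ∩ {L0,L2,L4} = {L0,L2}; idom=L2
  L7: preds {L5,L6}: {L0,L5} ∩ {L0,L2,L6} = {L0}; idom=L0

Frontier:
  join L5 pred L0: · stop@L0
  join L5 pred L3: L3→L2 stop@L0
  join L5 pred L4: L4→L2 stop@L0
  join L6 pred L3: L3 stop@L2
  join L6 pred L4: L4 stop@L2
  join L7 pred L5: L5 stop@L0
  join L7 pred L6: L6→L2 stop@L0
  DF(L0)=∅
  DF(L1)=∅
  DF(L2)={L5,L7}
  DF(L3)={L5,L6}
  DF(L4)={L5,L6}
  DF(L5)={L7}
  DF(L6)={L7}
  DF(L7)=∅

φ for u: defs {L1,L6}
  DF⁺ = {L7}

Answer: ["L7"]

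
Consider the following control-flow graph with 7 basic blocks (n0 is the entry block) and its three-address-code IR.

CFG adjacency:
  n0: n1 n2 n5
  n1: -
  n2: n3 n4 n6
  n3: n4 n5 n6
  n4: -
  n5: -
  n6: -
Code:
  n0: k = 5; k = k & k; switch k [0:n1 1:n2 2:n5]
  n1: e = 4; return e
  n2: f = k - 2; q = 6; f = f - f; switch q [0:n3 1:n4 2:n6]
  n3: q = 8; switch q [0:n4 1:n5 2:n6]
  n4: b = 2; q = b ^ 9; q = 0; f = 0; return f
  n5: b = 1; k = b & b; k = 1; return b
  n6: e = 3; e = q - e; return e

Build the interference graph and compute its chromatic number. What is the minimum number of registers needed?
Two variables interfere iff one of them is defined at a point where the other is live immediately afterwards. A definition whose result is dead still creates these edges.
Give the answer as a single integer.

Answer: 2

Derivation:
Per-block:
  n0: {k} / ∅
  n1: {e} / ∅
  n2: {f,q} / {k}
  n3: {q} / ∅
  n4: {b,f,q} / ∅
  n5: {b,k} / ∅
  n6: {e} / {q}

Liveness:
  n0: in=∅ out={k}
  n1: in=∅ out=∅
  n2: in={k} out={q}
  n3: in=∅ out={q}
  n4: in=∅ out=∅
  n5: in=∅ out=∅
  n6: in={q} out=∅

Interfere edges:
  b↔{k}
  e↔{q}
  f↔{q}
  k↔{b}
  q↔{e,f}

Chromatic number:
  clique {b,k} ⇒ need ≥ 2
  2-colouring: R0={b,q}  R1={e,f,k}
  χ = 2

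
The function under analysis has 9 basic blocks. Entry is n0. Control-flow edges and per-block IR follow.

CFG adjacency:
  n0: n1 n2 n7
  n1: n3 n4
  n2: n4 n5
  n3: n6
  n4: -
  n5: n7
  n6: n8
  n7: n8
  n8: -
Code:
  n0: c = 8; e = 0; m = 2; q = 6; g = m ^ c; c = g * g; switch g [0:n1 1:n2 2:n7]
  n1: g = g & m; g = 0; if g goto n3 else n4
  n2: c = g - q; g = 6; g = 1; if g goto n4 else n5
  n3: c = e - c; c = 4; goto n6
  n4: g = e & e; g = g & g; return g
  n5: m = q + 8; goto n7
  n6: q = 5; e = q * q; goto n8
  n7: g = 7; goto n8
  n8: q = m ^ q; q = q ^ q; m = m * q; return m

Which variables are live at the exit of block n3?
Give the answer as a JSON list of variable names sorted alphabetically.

def/use:
  n0: def={c,e,g,m,q} ue=∅
  n1: def={g} ue={g,m}
  n2: def={c,g} ue={g,q}
  n3: def={c} ue={c,e}
  n4: def={g} ue={e}
  n5: def={m} ue={q}
  n6: def={e,q} ue=∅
  n7: def={g} ue=∅
  n8: def={m,q} ue={m,q}

Liveness:
  live n0: ∅→{c,e,g,m,q}
  live n1: {c,e,g,m}→{c,e,m}
  live n2: {e,g,q}→{e,q}
  live n3: {c,e,m}→{m}
  live n4: {e}→∅
  live n5: {q}→{m,q}
  live n6: {m}→{m,q}
  live n7: {m,q}→{m,q}
  live n8: {m,q}→∅

live-out(n3) = ["m"]

Answer: ["m"]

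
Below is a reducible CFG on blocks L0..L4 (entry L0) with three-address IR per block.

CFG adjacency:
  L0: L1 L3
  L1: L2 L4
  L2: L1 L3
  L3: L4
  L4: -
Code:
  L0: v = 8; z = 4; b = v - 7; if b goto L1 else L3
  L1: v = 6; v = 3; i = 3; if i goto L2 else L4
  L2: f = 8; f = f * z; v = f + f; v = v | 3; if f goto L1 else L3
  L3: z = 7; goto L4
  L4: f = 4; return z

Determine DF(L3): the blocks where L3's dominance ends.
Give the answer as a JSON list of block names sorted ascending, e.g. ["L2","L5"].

Answer: ["L4"]

Working:
idom tree: L1←L0 L2←L1 L3←L0 L4←L0
Dom at joins:
  L1: preds {L0,L2}: {L0} ∩ {L0,L1,L2} = {L0}; idom=L0
  L3: preds {L0,L2}: {L0} ∩ {L0,L1,L2} = {L0}; idom=L0
  L4: preds {L1,L3}: {L0,L1} ∩ {L0,L3} = {L0}; idom=L0

DF derivation:
  L1←L0: walk · to L0
  L1←L2: walk L2→L1 to L0
  L3←L0: walk · to L0
  L3←L2: walk L2→L1 to L0
  L4←L1: walk L1 to L0
  L4←L3: walk L3 to L0
  L0: DF=∅
  L1: DF={L1,L3,L4}
  L2: DF={L1,L3}
  L3: DF={L4}
  L4: DF=∅

DF(L3) = ["L4"]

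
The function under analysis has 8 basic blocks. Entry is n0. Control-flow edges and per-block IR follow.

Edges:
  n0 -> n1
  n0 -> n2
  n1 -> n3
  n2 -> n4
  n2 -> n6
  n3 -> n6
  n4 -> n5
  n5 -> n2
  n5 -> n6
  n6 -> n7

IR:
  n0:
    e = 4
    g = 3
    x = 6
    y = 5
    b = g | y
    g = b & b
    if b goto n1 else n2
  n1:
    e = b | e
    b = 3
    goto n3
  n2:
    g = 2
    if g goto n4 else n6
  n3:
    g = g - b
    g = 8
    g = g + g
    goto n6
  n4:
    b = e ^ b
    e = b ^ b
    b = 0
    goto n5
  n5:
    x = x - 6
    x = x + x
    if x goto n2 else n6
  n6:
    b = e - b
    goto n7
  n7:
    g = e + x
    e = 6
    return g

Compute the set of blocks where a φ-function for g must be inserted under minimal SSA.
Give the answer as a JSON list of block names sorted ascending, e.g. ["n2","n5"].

Answer: ["n2", "n6"]

Derivation:
idom tree: n1←n0 n2←n0 n3←n1 n4←n2 n5←n4 n6←n0 n7←n6
Dom∩ at merges:
  n2: preds {n0,n5}: {n0} ∩ {n0,n2,n4,n5} = {n0}; idom=n0
  n6: preds {n2,n3,n5}: {n0,n2} ∩ {n0,n1,n3} ∩ {n0,n2,n4,n5} = {n0}; idom=n0

DF walk-up:
  join n2 pred n0: · stop@n0
  join n2 pred n5: n5→n4→n2 stop@n0
  join n6 pred n2: n2 stop@n0
  join n6 pred n3: n3→n1 stop@n0
  join n6 pred n5: n5→n4→n2 stop@n0
  DF(n0)=∅
  DF(n1)={n6}
  DF(n2)={n2,n6}
  DF(n3)={n6}
  DF(n4)={n2,n6}
  DF(n5)={n2,n6}
  DF(n6)=∅
  DF(n7)=∅

φ for g: defs {n0,n2,n3,n7}
  DF⁺ = {n2,n6}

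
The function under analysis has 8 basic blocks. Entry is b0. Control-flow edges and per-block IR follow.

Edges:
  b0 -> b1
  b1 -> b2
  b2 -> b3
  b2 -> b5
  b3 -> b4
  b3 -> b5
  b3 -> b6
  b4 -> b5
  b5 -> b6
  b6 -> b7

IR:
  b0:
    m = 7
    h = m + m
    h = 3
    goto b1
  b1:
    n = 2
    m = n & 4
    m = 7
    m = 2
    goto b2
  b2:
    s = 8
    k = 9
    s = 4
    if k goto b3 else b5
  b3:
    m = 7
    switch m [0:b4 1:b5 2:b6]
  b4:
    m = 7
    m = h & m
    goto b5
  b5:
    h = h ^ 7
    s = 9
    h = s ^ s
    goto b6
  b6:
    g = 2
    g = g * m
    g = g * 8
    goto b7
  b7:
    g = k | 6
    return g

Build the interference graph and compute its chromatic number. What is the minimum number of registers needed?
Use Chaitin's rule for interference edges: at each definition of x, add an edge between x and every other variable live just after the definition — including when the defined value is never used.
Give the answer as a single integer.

def/use:
  b0: {h,m} / ∅
  b1: {m,n} / ∅
  b2: {k,s} / ∅
  b3: {m} / ∅
  b4: {m} / {h}
  b5: {h,s} / {h}
  b6: {g} / {m}
  b7: {g} / {k}

Liveness:
  b0: in=∅ out={h}
  b1: in={h} out={h,m}
  b2: in={h,m} out={h,k,m}
  b3: in={h,k} out={h,k,m}
  b4: in={h,k} out={h,k,m}
  b5: in={h,k,m} out={k,m}
  b6: in={k,m} out={k}
  b7: in={k} out=∅

Interfere edges:
  g — {k,m}
  h — {k,m,n,s}
  k — {g,h,m,s}
  m — {g,h,k,s}
  n — {h}
  s — {h,k,m}

Colouring:
  clique {h,k,m,s} ⇒ need ≥ 4
  4-colouring: R0={g,h}  R1={k,n}  R2={m}  R3={s}
  χ = 4

Answer: 4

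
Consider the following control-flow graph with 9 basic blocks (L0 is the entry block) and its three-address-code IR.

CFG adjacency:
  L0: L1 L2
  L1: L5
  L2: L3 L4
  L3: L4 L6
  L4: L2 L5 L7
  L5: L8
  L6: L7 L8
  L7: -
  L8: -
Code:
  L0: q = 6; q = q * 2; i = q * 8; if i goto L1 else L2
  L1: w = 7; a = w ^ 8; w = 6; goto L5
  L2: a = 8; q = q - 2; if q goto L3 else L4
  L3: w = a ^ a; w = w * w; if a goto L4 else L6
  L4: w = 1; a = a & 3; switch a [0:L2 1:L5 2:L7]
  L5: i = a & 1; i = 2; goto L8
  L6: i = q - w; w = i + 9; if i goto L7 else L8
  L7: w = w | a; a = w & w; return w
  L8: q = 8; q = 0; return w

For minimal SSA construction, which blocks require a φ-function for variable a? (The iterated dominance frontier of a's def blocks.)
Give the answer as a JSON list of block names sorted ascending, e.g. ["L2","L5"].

Answer: ["L2", "L5", "L7", "L8"]

Derivation:
idom tree: L1←L0 L2←L0 L3←L2 L4←L2 L5←L0 L6←L3 L7←L2 L8←L0
Dom at joins:
  L2: preds {L0,L4}: {L0} ∩ {L0,L2,L4} = {L0}; idom=L0
  L4: preds {L2,L3}: {L0,L2} ∩ {L0,L2,L3} = {L0,L2}; idom=L2
  L5: preds {L1,L4}: {L0,L1} ∩ {L0,L2,L4} = {L0}; idom=L0
  L7: preds {L4,L6}: {L0,L2,L4} ∩ {L0,L2,L3,L6} = {L0,L2}; idom=L2
  L8: preds {L5,L6}: {L0,L5} ∩ {L0,L2,L3,L6} = {L0}; idom=L0

Frontier:
  L2←L0: walk · to L0
  L2←L4: walk L4→L2 to L0
  L4←L2: walk · to L2
  L4←L3: walk L3 to L2
  L5←L1: walk L1 to L0
  L5←L4: walk L4→L2 to L0
  L7←L4: walk L4 to L2
  L7←L6: walk L6→L3 to L2
  L8←L5: walk L5 to L0
  L8←L6: walk L6→L3→L2 to L0
  DF(L0)=∅
  DF(L1)={L5}
  DF(L2)={L2,L5,L8}
  DF(L3)={L4,L7,L8}
  DF(L4)={L2,L5,L7}
  DF(L5)={L8}
  DF(L6)={L7,L8}
  DF(L7)=∅
  DF(L8)=∅

φ for a: defs {L1,L2,L4,L7}
  DF⁺ = {L2,L5,L7,L8}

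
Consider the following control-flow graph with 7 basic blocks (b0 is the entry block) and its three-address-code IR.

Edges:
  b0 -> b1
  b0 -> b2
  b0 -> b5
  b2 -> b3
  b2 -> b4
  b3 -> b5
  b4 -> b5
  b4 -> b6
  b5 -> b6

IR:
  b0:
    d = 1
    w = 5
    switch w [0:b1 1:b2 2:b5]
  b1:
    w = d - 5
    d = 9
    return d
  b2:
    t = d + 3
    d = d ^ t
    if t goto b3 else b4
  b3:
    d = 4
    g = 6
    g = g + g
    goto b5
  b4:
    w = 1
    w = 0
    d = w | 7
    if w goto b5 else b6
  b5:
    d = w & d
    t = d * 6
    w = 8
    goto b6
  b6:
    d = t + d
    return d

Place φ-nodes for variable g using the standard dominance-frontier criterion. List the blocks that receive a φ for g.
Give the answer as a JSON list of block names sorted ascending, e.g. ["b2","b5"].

idom tree: b1←b0 b2←b0 b3←b2 b4←b2 b5←b0 b6←b0
Dom at joins:
  b5: preds {b0,b3,b4}: {b0} ∩ {b0,b2,b3} ∩ {b0,b2,b4} = {b0}; idom=b0
  b6: preds {b4,b5}: {b0,b2,b4} ∩ {b0,b5} = {b0}; idom=b0

DF derivation:
  join b5 pred b0: · stop@b0
  join b5 pred b3: b3→b2 stop@b0
  join b5 pred b4: b4→b2 stop@b0
  join b6 pred b4: b4→b2 stop@b0
  join b6 pred b5: b5 stop@b0
  b0: DF=∅
  b1: DF=∅
  b2: DF={b5,b6}
  b3: DF={b5}
  b4: DF={b5,b6}
  b5: DF={b6}
  b6: DF=∅

φ for g: defs {b3}
  DF⁺ = {b5,b6}

Answer: ["b5", "b6"]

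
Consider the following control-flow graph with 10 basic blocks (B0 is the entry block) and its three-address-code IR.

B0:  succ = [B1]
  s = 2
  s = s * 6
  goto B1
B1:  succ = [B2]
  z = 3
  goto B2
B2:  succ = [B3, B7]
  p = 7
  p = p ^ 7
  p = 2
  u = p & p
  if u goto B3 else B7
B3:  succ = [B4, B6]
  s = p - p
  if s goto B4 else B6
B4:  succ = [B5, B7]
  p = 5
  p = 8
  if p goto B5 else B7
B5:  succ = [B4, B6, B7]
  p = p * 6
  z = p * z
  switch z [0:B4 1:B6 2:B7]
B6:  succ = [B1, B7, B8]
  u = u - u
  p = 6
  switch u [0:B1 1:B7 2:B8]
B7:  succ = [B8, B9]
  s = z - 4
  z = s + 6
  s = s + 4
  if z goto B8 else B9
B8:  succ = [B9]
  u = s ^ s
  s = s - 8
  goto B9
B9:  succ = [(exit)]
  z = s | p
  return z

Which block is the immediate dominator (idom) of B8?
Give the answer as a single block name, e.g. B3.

idom tree: B1←B0 B2←B1 B3←B2 B4←B3 B5←B4 B6←B3 B7←B2 B8←B2 B9←B2
Dom at joins:
  B1: preds {B0,B6}: {B0} ∩ {B0,B1,B2,B3,B6} = {B0}; idom=B0
  B4: preds {B3,B5}: {B0,B1,B2,B3} ∩ {B0,B1,B2,B3,B4,B5} = {B0,B1,B2,B3}; idom=B3
  B6: preds {B3,B5}: {B0,B1,B2,B3} ∩ {B0,B1,B2,B3,B4,B5} = {B0,B1,B2,B3}; idom=B3
  B7: preds {B2,B4,B5,B6}: {B0,B1,B2} ∩ {B0,B1,B2,B3,B4} ∩ {B0,B1,B2,B3,B4,B5} ∩ {B0,B1,B2,B3,B6} = {B0,B1,B2}; idom=B2
  B8: preds {B6,B7}: {B0,B1,B2,B3,B6} ∩ {B0,B1,B2,B7} = {B0,B1,B2}; idom=B2
  B9: preds {B7,B8}: {B0,B1,B2,B7} ∩ {B0,B1,B2,B8} = {B0,B1,B2}; idom=B2

idom(B8) = B2

Answer: B2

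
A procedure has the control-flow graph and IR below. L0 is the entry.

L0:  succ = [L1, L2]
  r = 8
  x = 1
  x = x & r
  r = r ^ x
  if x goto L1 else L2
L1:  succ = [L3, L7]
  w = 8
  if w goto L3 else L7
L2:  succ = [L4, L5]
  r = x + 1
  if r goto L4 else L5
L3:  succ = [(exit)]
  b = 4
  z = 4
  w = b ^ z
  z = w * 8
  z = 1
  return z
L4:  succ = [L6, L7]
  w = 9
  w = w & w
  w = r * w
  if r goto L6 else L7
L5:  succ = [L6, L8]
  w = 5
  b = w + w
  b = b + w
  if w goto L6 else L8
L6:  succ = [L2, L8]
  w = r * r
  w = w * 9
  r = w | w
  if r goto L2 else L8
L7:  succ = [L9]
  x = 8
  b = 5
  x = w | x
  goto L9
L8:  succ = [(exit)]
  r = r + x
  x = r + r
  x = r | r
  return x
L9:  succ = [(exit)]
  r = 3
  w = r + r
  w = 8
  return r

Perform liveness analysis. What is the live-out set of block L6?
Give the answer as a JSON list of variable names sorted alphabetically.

Per-block:
  L0: {r,x} / ∅
  L1: {w} / ∅
  L2: {r} / {x}
  L3: {b,w,z} / ∅
  L4: {w} / {r}
  L5: {b,w} / ∅
  L6: {r,w} / {r}
  L7: {b,x} / {w}
  L8: {r,x} / {r,x}
  L9: {r,w} / ∅

Backward fixpoint:
  live L0: ∅→{x}
  live L1: ∅→{w}
  live L2: {x}→{r,x}
  live L3: ∅→∅
  live L4: {r,x}→{r,w,x}
  live L5: {r,x}→{r,x}
  live L6: {r,x}→{r,x}
  live L7: {w}→∅
  live L8: {r,x}→∅
  live L9: ∅→∅

live-out(L6) = ["r", "x"]

Answer: ["r", "x"]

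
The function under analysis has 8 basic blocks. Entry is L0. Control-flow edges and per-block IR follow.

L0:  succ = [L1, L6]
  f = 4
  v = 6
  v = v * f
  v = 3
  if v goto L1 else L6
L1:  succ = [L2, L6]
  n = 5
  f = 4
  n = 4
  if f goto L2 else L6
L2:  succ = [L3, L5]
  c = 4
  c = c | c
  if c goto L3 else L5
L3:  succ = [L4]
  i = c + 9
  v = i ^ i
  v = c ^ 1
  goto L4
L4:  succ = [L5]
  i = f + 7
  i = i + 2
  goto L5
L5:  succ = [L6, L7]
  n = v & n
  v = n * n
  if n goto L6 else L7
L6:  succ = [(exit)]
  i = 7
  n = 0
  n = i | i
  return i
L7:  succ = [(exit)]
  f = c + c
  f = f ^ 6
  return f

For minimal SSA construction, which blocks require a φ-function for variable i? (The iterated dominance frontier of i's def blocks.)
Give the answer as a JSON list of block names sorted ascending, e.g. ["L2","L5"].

idom tree: L1←L0 L2←L1 L3←L2 L4←L3 L5←L2 L6←L0 L7←L5
Dom at joins:
  L5: preds {L2,L4}: {L0,L1,L2} ∩ {L0,L1,L2,L3,L4} = {L0,L1,L2}; idom=L2
  L6: preds {L0,L1,L5}: {L0} ∩ {L0,L1} ∩ {L0,L1,L2,L5} = {L0}; idom=L0

DF derivation:
  join L5 pred L2: · stop@L2
  join L5 pred L4: L4→L3 stop@L2
  join L6 pred L0: · stop@L0
  join L6 pred L1: L1 stop@L0
  join L6 pred L5: L5→L2→L1 stop@L0
  L0 → ∅
  L1 → {L6}
  L2 → {L6}
  L3 → {L5}
  L4 → {L5}
  L5 → {L6}
  L6 → ∅
  L7 → ∅

φ for i: defs {L3,L4,L6}
  DF⁺ = {L5,L6}

Answer: ["L5", "L6"]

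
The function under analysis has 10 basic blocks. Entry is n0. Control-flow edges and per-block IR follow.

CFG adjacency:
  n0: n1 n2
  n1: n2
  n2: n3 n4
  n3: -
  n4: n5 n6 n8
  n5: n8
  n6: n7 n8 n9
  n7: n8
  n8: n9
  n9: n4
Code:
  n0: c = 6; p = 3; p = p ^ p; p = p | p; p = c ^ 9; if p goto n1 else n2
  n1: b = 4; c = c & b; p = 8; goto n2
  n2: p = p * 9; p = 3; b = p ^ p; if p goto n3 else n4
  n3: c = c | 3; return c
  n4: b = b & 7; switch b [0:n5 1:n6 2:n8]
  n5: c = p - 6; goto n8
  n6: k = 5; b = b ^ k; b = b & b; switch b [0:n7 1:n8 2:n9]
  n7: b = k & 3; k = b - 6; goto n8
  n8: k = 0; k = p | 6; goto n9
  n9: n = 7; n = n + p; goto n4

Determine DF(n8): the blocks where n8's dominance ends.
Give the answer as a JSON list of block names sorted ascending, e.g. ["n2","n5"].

idom tree: n1←n0 n2←n0 n3←n2 n4←n2 n5←n4 n6←n4 n7←n6 n8←n4 n9←n4
Dom at joins:
  n2: preds {n0,n1}: {n0} ∩ {n0,n1} = {n0}; idom=n0
  n4: preds {n2,n9}: {n0,n2} ∩ {n0,n2,n4,n9} = {n0,n2}; idom=n2
  n8: preds {n4,n5,n6,n7}: {n0,n2,n4} ∩ {n0,n2,n4,n5} ∩ {n0,n2,n4,n6} ∩ {n0,n2,n4,n6,n7} = {n0,n2,n4}; idom=n4
  n9: preds {n6,n8}: {n0,n2,n4,n6} ∩ {n0,n2,n4,n8} = {n0,n2,n4}; idom=n4

DF walk-up:
  n2←n0: walk · to n0
  n2←n1: walk n1 to n0
  n4←n2: walk · to n2
  n4←n9: walk n9→n4 to n2
  n8←n4: walk · to n4
  n8←n5: walk n5 to n4
  n8←n6: walk n6 to n4
  n8←n7: walk n7→n6 to n4
  n9←n6: walk n6 to n4
  n9←n8: walk n8 to n4
  n0: DF=∅
  n1: DF={n2}
  n2: DF=∅
  n3: DF=∅
  n4: DF={n4}
  n5: DF={n8}
  n6: DF={n8,n9}
  n7: DF={n8}
  n8: DF={n9}
  n9: DF={n4}

DF(n8) = ["n9"]

Answer: ["n9"]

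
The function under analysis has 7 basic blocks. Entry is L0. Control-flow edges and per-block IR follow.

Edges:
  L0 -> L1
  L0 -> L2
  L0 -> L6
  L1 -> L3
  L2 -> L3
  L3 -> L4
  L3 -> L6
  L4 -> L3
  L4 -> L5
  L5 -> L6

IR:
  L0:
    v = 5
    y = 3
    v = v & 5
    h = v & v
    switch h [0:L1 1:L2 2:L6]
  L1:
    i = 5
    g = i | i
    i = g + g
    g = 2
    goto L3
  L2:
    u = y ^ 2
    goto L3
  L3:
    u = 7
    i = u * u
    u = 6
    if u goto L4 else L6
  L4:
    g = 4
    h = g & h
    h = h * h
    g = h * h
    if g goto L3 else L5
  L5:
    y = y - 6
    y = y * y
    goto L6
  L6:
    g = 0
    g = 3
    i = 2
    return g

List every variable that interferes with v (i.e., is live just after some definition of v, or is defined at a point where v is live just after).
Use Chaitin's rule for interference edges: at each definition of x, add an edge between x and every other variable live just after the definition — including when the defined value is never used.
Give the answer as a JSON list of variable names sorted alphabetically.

Block summaries:
  L0 def {h,v,y} use ∅
  L1 def {g,i} use ∅
  L2 def {u} use {y}
  L3 def {i,u} use ∅
  L4 def {g,h} use {h}
  L5 def {y} use {y}
  L6 def {g,i} use ∅

Live sets:
  live L0: ∅→{h,y}
  live L1: {h,y}→{h,y}
  live L2: {h,y}→{h,y}
  live L3: {h,y}→{h,y}
  live L4: {h,y}→{h,y}
  live L5: {y}→∅
  live L6: ∅→∅

Conflict graph:
  g↔{h,i,y}
  h↔{g,i,u,y}
  i↔{g,h,y}
  u↔{h,y}
  v↔{y}
  y↔{g,h,i,u,v}

N(v) = ["y"]

Answer: ["y"]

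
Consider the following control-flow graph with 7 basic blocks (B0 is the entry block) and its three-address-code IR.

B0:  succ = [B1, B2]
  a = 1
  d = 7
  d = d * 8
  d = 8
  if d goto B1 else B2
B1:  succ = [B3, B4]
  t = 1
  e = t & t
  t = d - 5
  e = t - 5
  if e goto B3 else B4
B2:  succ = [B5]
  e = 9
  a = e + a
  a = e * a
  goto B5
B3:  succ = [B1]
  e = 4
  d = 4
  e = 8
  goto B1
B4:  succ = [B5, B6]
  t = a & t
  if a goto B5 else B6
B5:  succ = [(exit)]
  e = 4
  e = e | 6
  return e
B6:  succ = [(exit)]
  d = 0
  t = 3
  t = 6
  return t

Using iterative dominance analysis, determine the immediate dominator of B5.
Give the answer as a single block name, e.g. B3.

idom tree: B1←B0 B2←B0 B3←B1 B4←B1 B5←B0 B6←B4
Join-block Dom:
  B1: preds {B0,B3}: {B0} ∩ {B0,B1,B3} = {B0}; idom=B0
  B5: preds {B2,B4}: {B0,B2} ∩ {B0,B1,B4} = {B0}; idom=B0

idom(B5) = B0

Answer: B0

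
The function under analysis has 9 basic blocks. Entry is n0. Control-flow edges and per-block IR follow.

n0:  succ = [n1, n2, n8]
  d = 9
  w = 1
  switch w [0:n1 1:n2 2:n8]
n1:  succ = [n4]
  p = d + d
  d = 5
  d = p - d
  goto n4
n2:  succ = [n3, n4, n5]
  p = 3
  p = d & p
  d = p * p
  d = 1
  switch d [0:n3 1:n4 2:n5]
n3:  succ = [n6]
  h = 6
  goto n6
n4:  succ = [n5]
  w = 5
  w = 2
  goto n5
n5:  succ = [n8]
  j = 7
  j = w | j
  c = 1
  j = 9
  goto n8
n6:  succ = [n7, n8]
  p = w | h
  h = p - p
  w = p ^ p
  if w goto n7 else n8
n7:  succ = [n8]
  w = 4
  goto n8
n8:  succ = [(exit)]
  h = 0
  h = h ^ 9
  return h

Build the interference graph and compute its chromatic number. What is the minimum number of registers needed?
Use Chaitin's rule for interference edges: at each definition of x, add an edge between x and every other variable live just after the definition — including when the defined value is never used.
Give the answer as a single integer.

Answer: 3

Derivation:
def/use:
  n0 def {d,w} use ∅
  n1 def {d,p} use {d}
  n2 def {d,p} use {d}
  n3 def {h} use ∅
  n4 def {w} use ∅
  n5 def {c,j} use {w}
  n6 def {h,p,w} use {h,w}
  n7 def {w} use ∅
  n8 def {h} use ∅

Live sets:
  n0 li=∅ lo={d,w}
  n1 li={d} lo=∅
  n2 li={d,w} lo={w}
  n3 li={w} lo={h,w}
  n4 li=∅ lo={w}
  n5 li={w} lo=∅
  n6 li={h,w} lo=∅
  n7 li=∅ lo=∅
  n8 li=∅ lo=∅

Interfere edges:
  c: ∅
  d: {p,w}
  h: {p,w}
  j: {w}
  p: {d,h,w}
  w: {d,h,j,p}

Chromatic number:
  lower bound: {d,p,w} mutually conflict ⇒ χ ≥ 3
  assign c→r0 d→r2 h→r2 j→r1 p→r1 w→r0 — no edge inside a register ⇒ χ ≤ 3
  χ = 3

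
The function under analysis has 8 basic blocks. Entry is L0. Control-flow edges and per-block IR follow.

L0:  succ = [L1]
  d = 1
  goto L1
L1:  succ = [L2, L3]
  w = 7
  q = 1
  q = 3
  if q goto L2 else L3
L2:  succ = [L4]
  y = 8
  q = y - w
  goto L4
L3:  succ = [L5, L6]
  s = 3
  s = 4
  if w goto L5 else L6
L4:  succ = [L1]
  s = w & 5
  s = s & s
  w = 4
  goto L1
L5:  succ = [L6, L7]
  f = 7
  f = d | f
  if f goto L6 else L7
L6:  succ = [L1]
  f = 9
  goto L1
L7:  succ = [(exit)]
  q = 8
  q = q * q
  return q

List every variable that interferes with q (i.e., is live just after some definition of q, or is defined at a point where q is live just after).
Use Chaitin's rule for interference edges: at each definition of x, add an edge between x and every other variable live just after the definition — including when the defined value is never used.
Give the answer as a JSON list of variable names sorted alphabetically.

def/use:
  L0 def {d} use ∅
  L1 def {q,w} use ∅
  L2 def {q,y} use {w}
  L3 def {s} use {w}
  L4 def {s,w} use {w}
  L5 def {f} use {d}
  L6 def {f} use ∅
  L7 def {q} use ∅

Backward fixpoint:
  L0: in=∅ out={d}
  L1: in={d} out={d,w}
  L2: in={d,w} out={d,w}
  L3: in={d,w} out={d}
  L4: in={d,w} out={d}
  L5: in={d} out={d}
  L6: in={d} out={d}
  L7: in=∅ out=∅

Conflict graph:
  d↔{f,q,s,w,y}
  f↔{d}
  q↔{d,w}
  s↔{d,w}
  w↔{d,q,s,y}
  y↔{d,w}

N(q) = ["d", "w"]

Answer: ["d", "w"]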